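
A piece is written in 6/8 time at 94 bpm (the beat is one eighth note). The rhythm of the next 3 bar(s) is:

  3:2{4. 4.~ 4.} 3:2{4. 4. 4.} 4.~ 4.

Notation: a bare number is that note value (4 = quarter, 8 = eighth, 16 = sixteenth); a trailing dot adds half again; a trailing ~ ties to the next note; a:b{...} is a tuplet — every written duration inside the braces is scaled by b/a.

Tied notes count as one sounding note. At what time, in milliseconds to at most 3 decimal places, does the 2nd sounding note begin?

1. 0.0ms @ 0 + 1276.596ms (2)
2. 1276.596ms @ 2 + 2553.191ms (4)
3. 3829.787ms @ 6 + 1276.596ms (2)
4. 5106.383ms @ 8 + 1276.596ms (2)
5. 6382.979ms @ 10 + 1276.596ms (2)
6. 7659.574ms @ 12 + 3829.787ms (6)

note 2 onset = 2b = 1276.596ms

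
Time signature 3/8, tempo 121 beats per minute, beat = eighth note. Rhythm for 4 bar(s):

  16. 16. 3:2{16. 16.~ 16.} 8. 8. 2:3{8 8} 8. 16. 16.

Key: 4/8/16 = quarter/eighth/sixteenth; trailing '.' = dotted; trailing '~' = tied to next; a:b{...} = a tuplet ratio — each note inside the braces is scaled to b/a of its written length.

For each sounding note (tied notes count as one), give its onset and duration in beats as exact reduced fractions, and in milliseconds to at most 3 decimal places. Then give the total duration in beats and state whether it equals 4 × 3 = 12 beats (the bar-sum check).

1) 0.0ms=0b +371.901ms=3/4b
2) 371.901ms=3/4b +371.901ms=3/4b
3) 743.802ms=3/2b +247.934ms=1/2b
4) 991.736ms=2b +495.868ms=1b
5) 1487.603ms=3b +743.802ms=3/2b
6) 2231.405ms=9/2b +743.802ms=3/2b
7) 2975.207ms=6b +743.802ms=3/2b
8) 3719.008ms=15/2b +743.802ms=3/2b
9) 4462.81ms=9b +743.802ms=3/2b
10) 5206.612ms=21/2b +371.901ms=3/4b
11) 5578.512ms=45/4b +371.901ms=3/4b
Σ=12b of 12 (121bpm 3/8) — PASS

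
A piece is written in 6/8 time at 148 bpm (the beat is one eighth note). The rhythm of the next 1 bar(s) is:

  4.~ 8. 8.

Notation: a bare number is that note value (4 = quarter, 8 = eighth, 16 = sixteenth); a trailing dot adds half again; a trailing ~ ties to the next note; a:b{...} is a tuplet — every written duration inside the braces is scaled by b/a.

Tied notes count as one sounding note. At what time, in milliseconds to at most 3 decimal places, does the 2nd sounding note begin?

1. 0.0ms @ 0 + 1824.324ms (9/2)
2. 1824.324ms @ 9/2 + 608.108ms (3/2)

note 2 onset = 9/2b = 1824.324ms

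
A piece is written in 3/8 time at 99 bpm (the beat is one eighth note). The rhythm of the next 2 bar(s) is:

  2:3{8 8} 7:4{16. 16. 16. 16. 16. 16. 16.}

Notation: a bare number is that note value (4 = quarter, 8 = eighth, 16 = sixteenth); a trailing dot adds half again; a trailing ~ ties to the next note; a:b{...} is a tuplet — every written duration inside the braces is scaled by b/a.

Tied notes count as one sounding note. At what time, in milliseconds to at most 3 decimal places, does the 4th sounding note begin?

1. 0.0ms @ 0 + 909.091ms (3/2)
2. 909.091ms @ 3/2 + 909.091ms (3/2)
3. 1818.182ms @ 3 + 259.74ms (3/7)
4. 2077.922ms @ 24/7 + 259.74ms (3/7)
5. 2337.662ms @ 27/7 + 259.74ms (3/7)
6. 2597.403ms @ 30/7 + 259.74ms (3/7)
7. 2857.143ms @ 33/7 + 259.74ms (3/7)
8. 3116.883ms @ 36/7 + 259.74ms (3/7)
9. 3376.623ms @ 39/7 + 259.74ms (3/7)

note 4 onset = 24/7b = 2077.922ms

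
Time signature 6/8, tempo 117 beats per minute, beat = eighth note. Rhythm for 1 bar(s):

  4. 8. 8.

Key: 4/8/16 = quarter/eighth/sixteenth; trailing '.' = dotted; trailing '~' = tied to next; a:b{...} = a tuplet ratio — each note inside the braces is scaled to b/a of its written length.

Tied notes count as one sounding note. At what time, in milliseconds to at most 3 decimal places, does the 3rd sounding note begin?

note 3 onset = 9/2b = 2307.692ms

1. 0.0ms @ 0 + 1538.462ms (3)
2. 1538.462ms @ 3 + 769.231ms (3/2)
3. 2307.692ms @ 9/2 + 769.231ms (3/2)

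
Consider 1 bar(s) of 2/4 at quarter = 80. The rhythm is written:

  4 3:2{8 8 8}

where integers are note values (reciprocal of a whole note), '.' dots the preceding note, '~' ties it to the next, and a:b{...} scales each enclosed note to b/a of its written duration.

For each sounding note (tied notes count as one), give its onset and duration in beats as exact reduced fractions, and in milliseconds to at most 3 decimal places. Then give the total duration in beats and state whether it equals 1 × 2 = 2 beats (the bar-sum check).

1) 0.0ms=0b +750.0ms=1b
2) 750.0ms=1b +250.0ms=1/3b
3) 1000.0ms=4/3b +250.0ms=1/3b
4) 1250.0ms=5/3b +250.0ms=1/3b
Σ=2b of 2 (80bpm 2/4) — PASS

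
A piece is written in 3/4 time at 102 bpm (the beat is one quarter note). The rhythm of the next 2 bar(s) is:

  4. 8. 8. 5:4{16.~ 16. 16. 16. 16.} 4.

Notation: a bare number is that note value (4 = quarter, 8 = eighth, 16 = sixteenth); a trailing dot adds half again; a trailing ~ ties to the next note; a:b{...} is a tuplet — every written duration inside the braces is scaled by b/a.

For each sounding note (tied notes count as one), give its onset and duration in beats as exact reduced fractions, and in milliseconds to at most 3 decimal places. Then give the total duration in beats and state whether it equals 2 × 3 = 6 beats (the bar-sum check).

1) 0.0ms=0b +882.353ms=3/2b
2) 882.353ms=3/2b +441.176ms=3/4b
3) 1323.529ms=9/4b +441.176ms=3/4b
4) 1764.706ms=3b +352.941ms=3/5b
5) 2117.647ms=18/5b +176.471ms=3/10b
6) 2294.118ms=39/10b +176.471ms=3/10b
7) 2470.588ms=21/5b +176.471ms=3/10b
8) 2647.059ms=9/2b +882.353ms=3/2b
Σ=6b of 6 (102bpm 3/4) — PASS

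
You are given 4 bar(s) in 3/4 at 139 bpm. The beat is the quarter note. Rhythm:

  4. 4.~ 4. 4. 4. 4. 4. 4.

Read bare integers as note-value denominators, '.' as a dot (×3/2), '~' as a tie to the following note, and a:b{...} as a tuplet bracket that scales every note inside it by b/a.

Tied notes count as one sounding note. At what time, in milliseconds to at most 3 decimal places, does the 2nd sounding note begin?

note 2 onset = 3/2b = 647.482ms

1. 0.0ms @ 0 + 647.482ms (3/2)
2. 647.482ms @ 3/2 + 1294.964ms (3)
3. 1942.446ms @ 9/2 + 647.482ms (3/2)
4. 2589.928ms @ 6 + 647.482ms (3/2)
5. 3237.41ms @ 15/2 + 647.482ms (3/2)
6. 3884.892ms @ 9 + 647.482ms (3/2)
7. 4532.374ms @ 21/2 + 647.482ms (3/2)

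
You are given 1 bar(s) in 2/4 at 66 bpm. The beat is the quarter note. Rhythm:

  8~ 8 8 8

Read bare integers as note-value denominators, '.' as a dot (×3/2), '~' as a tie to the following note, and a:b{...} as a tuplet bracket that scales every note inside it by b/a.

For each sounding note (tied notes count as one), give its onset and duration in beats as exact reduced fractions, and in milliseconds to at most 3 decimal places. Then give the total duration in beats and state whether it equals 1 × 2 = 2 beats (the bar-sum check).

1) 0.0ms=0b +909.091ms=1b
2) 909.091ms=1b +454.545ms=1/2b
3) 1363.636ms=3/2b +454.545ms=1/2b
Σ=2b of 2 (66bpm 2/4) — PASS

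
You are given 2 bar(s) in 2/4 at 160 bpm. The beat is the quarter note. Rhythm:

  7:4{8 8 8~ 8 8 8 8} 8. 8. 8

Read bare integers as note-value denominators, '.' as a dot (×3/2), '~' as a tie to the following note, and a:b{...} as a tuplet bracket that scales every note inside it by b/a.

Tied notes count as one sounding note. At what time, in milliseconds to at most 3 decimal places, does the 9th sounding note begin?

1. 0.0ms @ 0 + 107.143ms (2/7)
2. 107.143ms @ 2/7 + 107.143ms (2/7)
3. 214.286ms @ 4/7 + 214.286ms (4/7)
4. 428.571ms @ 8/7 + 107.143ms (2/7)
5. 535.714ms @ 10/7 + 107.143ms (2/7)
6. 642.857ms @ 12/7 + 107.143ms (2/7)
7. 750.0ms @ 2 + 281.25ms (3/4)
8. 1031.25ms @ 11/4 + 281.25ms (3/4)
9. 1312.5ms @ 7/2 + 187.5ms (1/2)

note 9 onset = 7/2b = 1312.5ms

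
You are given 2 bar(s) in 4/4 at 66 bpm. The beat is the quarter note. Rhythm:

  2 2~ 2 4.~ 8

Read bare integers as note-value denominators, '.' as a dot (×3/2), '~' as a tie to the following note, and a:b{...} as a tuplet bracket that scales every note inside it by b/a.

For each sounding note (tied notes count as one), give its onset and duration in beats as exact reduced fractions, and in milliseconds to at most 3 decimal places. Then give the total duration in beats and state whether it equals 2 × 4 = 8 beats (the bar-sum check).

1) 0.0ms=0b +1818.182ms=2b
2) 1818.182ms=2b +3636.364ms=4b
3) 5454.545ms=6b +1818.182ms=2b
Σ=8b of 8 (66bpm 4/4) — PASS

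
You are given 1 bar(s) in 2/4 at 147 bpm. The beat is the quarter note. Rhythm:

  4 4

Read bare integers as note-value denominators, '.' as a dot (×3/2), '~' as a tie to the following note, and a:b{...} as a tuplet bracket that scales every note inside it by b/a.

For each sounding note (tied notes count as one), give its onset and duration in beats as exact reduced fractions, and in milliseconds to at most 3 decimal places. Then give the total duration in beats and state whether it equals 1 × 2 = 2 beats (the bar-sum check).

1) 0.0ms=0b +408.163ms=1b
2) 408.163ms=1b +408.163ms=1b
Σ=2b of 2 (147bpm 2/4) — PASS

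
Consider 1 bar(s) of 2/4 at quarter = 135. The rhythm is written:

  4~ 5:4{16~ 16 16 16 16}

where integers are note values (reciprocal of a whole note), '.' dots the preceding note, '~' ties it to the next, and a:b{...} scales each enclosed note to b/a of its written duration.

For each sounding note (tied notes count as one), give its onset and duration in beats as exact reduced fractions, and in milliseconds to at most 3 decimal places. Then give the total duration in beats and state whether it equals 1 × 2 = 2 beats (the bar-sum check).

1) 0.0ms=0b +622.222ms=7/5b
2) 622.222ms=7/5b +88.889ms=1/5b
3) 711.111ms=8/5b +88.889ms=1/5b
4) 800.0ms=9/5b +88.889ms=1/5b
Σ=2b of 2 (135bpm 2/4) — PASS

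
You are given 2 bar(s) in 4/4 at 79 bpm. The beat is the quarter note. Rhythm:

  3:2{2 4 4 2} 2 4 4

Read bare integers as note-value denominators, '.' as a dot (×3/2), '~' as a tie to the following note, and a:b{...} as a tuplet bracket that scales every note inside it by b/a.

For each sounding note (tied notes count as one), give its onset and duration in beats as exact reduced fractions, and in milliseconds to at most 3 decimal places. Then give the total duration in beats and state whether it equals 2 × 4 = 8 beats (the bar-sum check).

1) 0.0ms=0b +1012.658ms=4/3b
2) 1012.658ms=4/3b +506.329ms=2/3b
3) 1518.987ms=2b +506.329ms=2/3b
4) 2025.316ms=8/3b +1012.658ms=4/3b
5) 3037.975ms=4b +1518.987ms=2b
6) 4556.962ms=6b +759.494ms=1b
7) 5316.456ms=7b +759.494ms=1b
Σ=8b of 8 (79bpm 4/4) — PASS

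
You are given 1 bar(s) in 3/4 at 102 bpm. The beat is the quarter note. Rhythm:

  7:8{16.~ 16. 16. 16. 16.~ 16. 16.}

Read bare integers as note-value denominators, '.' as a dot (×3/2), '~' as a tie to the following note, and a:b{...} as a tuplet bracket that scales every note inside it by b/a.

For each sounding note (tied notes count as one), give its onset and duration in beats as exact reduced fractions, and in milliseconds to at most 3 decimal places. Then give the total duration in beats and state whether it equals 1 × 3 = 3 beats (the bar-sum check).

1) 0.0ms=0b +504.202ms=6/7b
2) 504.202ms=6/7b +252.101ms=3/7b
3) 756.303ms=9/7b +252.101ms=3/7b
4) 1008.403ms=12/7b +504.202ms=6/7b
5) 1512.605ms=18/7b +252.101ms=3/7b
Σ=3b of 3 (102bpm 3/4) — PASS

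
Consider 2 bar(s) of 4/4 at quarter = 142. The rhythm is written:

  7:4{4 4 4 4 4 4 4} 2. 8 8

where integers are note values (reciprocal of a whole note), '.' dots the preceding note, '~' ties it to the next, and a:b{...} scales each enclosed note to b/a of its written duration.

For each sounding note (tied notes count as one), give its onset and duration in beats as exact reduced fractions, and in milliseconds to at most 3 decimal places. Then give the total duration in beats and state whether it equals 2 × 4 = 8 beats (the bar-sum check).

1) 0.0ms=0b +241.449ms=4/7b
2) 241.449ms=4/7b +241.449ms=4/7b
3) 482.897ms=8/7b +241.449ms=4/7b
4) 724.346ms=12/7b +241.449ms=4/7b
5) 965.795ms=16/7b +241.449ms=4/7b
6) 1207.243ms=20/7b +241.449ms=4/7b
7) 1448.692ms=24/7b +241.449ms=4/7b
8) 1690.141ms=4b +1267.606ms=3b
9) 2957.746ms=7b +211.268ms=1/2b
10) 3169.014ms=15/2b +211.268ms=1/2b
Σ=8b of 8 (142bpm 4/4) — PASS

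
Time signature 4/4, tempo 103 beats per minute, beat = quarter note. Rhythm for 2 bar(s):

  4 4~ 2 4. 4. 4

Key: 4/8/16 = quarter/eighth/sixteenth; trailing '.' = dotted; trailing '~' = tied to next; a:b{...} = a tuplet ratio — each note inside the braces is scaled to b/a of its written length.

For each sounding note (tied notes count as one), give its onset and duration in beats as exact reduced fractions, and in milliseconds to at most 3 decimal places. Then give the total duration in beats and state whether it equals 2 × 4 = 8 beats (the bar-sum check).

1) 0.0ms=0b +582.524ms=1b
2) 582.524ms=1b +1747.573ms=3b
3) 2330.097ms=4b +873.786ms=3/2b
4) 3203.883ms=11/2b +873.786ms=3/2b
5) 4077.67ms=7b +582.524ms=1b
Σ=8b of 8 (103bpm 4/4) — PASS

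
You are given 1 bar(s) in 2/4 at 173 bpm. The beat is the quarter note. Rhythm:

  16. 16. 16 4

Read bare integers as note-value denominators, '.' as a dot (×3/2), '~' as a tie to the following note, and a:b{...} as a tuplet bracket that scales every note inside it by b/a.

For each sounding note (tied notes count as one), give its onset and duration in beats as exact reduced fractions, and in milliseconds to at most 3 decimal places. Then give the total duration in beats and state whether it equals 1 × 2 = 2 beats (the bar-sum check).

1) 0.0ms=0b +130.058ms=3/8b
2) 130.058ms=3/8b +130.058ms=3/8b
3) 260.116ms=3/4b +86.705ms=1/4b
4) 346.821ms=1b +346.821ms=1b
Σ=2b of 2 (173bpm 2/4) — PASS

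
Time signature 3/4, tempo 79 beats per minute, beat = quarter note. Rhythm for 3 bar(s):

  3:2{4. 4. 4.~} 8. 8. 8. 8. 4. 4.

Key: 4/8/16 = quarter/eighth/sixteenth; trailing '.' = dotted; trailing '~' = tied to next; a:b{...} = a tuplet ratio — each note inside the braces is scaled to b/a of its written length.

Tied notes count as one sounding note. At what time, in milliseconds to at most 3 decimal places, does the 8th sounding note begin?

note 8 onset = 15/2b = 5696.203ms

1. 0.0ms @ 0 + 759.494ms (1)
2. 759.494ms @ 1 + 759.494ms (1)
3. 1518.987ms @ 2 + 1329.114ms (7/4)
4. 2848.101ms @ 15/4 + 569.62ms (3/4)
5. 3417.722ms @ 9/2 + 569.62ms (3/4)
6. 3987.342ms @ 21/4 + 569.62ms (3/4)
7. 4556.962ms @ 6 + 1139.241ms (3/2)
8. 5696.203ms @ 15/2 + 1139.241ms (3/2)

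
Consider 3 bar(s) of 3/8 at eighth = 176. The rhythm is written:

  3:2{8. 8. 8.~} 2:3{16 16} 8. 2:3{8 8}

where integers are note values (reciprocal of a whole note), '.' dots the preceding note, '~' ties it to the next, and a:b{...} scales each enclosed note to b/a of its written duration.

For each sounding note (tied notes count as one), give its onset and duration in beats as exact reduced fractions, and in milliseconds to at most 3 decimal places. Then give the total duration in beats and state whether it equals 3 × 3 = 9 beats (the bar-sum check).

1) 0.0ms=0b +340.909ms=1b
2) 340.909ms=1b +340.909ms=1b
3) 681.818ms=2b +596.591ms=7/4b
4) 1278.409ms=15/4b +255.682ms=3/4b
5) 1534.091ms=9/2b +511.364ms=3/2b
6) 2045.455ms=6b +511.364ms=3/2b
7) 2556.818ms=15/2b +511.364ms=3/2b
Σ=9b of 9 (176bpm 3/8) — PASS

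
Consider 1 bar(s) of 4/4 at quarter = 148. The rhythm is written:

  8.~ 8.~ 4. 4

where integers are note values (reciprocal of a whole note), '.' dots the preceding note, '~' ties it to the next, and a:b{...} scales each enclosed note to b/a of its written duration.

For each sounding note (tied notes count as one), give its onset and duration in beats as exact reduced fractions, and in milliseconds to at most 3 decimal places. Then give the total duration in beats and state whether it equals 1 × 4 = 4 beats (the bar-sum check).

1) 0.0ms=0b +1216.216ms=3b
2) 1216.216ms=3b +405.405ms=1b
Σ=4b of 4 (148bpm 4/4) — PASS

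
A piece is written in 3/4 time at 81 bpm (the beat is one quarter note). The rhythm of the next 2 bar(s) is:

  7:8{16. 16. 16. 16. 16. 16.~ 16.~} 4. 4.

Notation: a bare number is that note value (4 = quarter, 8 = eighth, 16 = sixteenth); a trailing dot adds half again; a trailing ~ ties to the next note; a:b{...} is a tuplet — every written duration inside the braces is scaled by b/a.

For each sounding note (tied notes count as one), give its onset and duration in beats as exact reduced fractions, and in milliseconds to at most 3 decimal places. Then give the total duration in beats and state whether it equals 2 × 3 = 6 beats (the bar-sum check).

1) 0.0ms=0b +317.46ms=3/7b
2) 317.46ms=3/7b +317.46ms=3/7b
3) 634.921ms=6/7b +317.46ms=3/7b
4) 952.381ms=9/7b +317.46ms=3/7b
5) 1269.841ms=12/7b +317.46ms=3/7b
6) 1587.302ms=15/7b +1746.032ms=33/14b
7) 3333.333ms=9/2b +1111.111ms=3/2b
Σ=6b of 6 (81bpm 3/4) — PASS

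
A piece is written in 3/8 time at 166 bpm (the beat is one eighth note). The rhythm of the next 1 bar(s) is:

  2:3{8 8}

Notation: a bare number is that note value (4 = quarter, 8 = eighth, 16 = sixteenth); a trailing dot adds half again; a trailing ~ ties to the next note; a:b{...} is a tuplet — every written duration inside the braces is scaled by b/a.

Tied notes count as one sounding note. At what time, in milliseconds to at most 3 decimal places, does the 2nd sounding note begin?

note 2 onset = 3/2b = 542.169ms

1. 0.0ms @ 0 + 542.169ms (3/2)
2. 542.169ms @ 3/2 + 542.169ms (3/2)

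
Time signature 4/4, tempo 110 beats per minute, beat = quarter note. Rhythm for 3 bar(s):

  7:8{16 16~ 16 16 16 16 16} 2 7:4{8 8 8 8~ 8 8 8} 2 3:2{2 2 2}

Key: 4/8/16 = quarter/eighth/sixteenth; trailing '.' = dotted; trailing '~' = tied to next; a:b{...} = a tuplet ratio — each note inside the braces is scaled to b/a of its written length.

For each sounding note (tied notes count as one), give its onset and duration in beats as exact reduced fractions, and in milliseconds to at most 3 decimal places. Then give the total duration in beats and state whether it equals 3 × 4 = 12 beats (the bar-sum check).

1) 0.0ms=0b +155.844ms=2/7b
2) 155.844ms=2/7b +311.688ms=4/7b
3) 467.532ms=6/7b +155.844ms=2/7b
4) 623.377ms=8/7b +155.844ms=2/7b
5) 779.221ms=10/7b +155.844ms=2/7b
6) 935.065ms=12/7b +155.844ms=2/7b
7) 1090.909ms=2b +1090.909ms=2b
8) 2181.818ms=4b +155.844ms=2/7b
9) 2337.662ms=30/7b +155.844ms=2/7b
10) 2493.506ms=32/7b +155.844ms=2/7b
11) 2649.351ms=34/7b +311.688ms=4/7b
12) 2961.039ms=38/7b +155.844ms=2/7b
13) 3116.883ms=40/7b +155.844ms=2/7b
14) 3272.727ms=6b +1090.909ms=2b
15) 4363.636ms=8b +727.273ms=4/3b
16) 5090.909ms=28/3b +727.273ms=4/3b
17) 5818.182ms=32/3b +727.273ms=4/3b
Σ=12b of 12 (110bpm 4/4) — PASS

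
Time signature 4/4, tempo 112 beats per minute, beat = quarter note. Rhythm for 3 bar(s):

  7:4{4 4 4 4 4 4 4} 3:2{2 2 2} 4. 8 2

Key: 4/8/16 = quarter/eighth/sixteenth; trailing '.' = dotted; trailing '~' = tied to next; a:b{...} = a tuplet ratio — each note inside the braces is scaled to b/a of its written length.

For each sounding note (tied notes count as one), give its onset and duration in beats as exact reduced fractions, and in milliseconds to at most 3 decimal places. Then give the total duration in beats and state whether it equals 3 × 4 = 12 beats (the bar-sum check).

1) 0.0ms=0b +306.122ms=4/7b
2) 306.122ms=4/7b +306.122ms=4/7b
3) 612.245ms=8/7b +306.122ms=4/7b
4) 918.367ms=12/7b +306.122ms=4/7b
5) 1224.49ms=16/7b +306.122ms=4/7b
6) 1530.612ms=20/7b +306.122ms=4/7b
7) 1836.735ms=24/7b +306.122ms=4/7b
8) 2142.857ms=4b +714.286ms=4/3b
9) 2857.143ms=16/3b +714.286ms=4/3b
10) 3571.429ms=20/3b +714.286ms=4/3b
11) 4285.714ms=8b +803.571ms=3/2b
12) 5089.286ms=19/2b +267.857ms=1/2b
13) 5357.143ms=10b +1071.429ms=2b
Σ=12b of 12 (112bpm 4/4) — PASS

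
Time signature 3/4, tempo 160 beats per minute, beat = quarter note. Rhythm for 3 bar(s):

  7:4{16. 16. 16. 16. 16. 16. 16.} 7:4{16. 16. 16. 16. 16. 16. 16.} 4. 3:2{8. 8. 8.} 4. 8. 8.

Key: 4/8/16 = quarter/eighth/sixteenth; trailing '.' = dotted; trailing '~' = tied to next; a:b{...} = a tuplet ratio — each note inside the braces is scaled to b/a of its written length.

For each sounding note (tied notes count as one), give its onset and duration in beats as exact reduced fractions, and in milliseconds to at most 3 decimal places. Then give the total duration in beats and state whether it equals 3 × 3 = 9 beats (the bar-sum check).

1) 0.0ms=0b +80.357ms=3/14b
2) 80.357ms=3/14b +80.357ms=3/14b
3) 160.714ms=3/7b +80.357ms=3/14b
4) 241.071ms=9/14b +80.357ms=3/14b
5) 321.429ms=6/7b +80.357ms=3/14b
6) 401.786ms=15/14b +80.357ms=3/14b
7) 482.143ms=9/7b +80.357ms=3/14b
8) 562.5ms=3/2b +80.357ms=3/14b
9) 642.857ms=12/7b +80.357ms=3/14b
10) 723.214ms=27/14b +80.357ms=3/14b
11) 803.571ms=15/7b +80.357ms=3/14b
12) 883.929ms=33/14b +80.357ms=3/14b
13) 964.286ms=18/7b +80.357ms=3/14b
14) 1044.643ms=39/14b +80.357ms=3/14b
15) 1125.0ms=3b +562.5ms=3/2b
16) 1687.5ms=9/2b +187.5ms=1/2b
17) 1875.0ms=5b +187.5ms=1/2b
18) 2062.5ms=11/2b +187.5ms=1/2b
19) 2250.0ms=6b +562.5ms=3/2b
20) 2812.5ms=15/2b +281.25ms=3/4b
21) 3093.75ms=33/4b +281.25ms=3/4b
Σ=9b of 9 (160bpm 3/4) — PASS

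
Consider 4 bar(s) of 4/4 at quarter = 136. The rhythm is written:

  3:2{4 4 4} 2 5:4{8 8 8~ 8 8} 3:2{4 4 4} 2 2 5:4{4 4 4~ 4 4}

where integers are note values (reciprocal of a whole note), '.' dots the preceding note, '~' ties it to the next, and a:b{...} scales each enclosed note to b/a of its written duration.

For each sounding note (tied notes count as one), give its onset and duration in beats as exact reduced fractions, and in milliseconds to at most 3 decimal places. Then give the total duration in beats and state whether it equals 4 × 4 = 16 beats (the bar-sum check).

1) 0.0ms=0b +294.118ms=2/3b
2) 294.118ms=2/3b +294.118ms=2/3b
3) 588.235ms=4/3b +294.118ms=2/3b
4) 882.353ms=2b +882.353ms=2b
5) 1764.706ms=4b +176.471ms=2/5b
6) 1941.176ms=22/5b +176.471ms=2/5b
7) 2117.647ms=24/5b +352.941ms=4/5b
8) 2470.588ms=28/5b +176.471ms=2/5b
9) 2647.059ms=6b +294.118ms=2/3b
10) 2941.176ms=20/3b +294.118ms=2/3b
11) 3235.294ms=22/3b +294.118ms=2/3b
12) 3529.412ms=8b +882.353ms=2b
13) 4411.765ms=10b +882.353ms=2b
14) 5294.118ms=12b +352.941ms=4/5b
15) 5647.059ms=64/5b +352.941ms=4/5b
16) 6000.0ms=68/5b +705.882ms=8/5b
17) 6705.882ms=76/5b +352.941ms=4/5b
Σ=16b of 16 (136bpm 4/4) — PASS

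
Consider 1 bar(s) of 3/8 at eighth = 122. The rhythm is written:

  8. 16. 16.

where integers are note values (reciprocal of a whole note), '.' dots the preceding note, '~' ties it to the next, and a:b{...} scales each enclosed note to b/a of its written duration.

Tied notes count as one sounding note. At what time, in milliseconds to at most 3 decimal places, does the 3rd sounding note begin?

note 3 onset = 9/4b = 1106.557ms

1. 0.0ms @ 0 + 737.705ms (3/2)
2. 737.705ms @ 3/2 + 368.852ms (3/4)
3. 1106.557ms @ 9/4 + 368.852ms (3/4)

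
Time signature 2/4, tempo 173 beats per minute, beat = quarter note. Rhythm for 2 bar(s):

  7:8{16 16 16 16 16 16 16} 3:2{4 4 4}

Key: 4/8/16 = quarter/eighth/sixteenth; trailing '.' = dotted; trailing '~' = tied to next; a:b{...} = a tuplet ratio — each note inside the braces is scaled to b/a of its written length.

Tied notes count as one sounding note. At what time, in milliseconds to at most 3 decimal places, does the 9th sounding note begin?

1. 0.0ms @ 0 + 99.092ms (2/7)
2. 99.092ms @ 2/7 + 99.092ms (2/7)
3. 198.183ms @ 4/7 + 99.092ms (2/7)
4. 297.275ms @ 6/7 + 99.092ms (2/7)
5. 396.367ms @ 8/7 + 99.092ms (2/7)
6. 495.458ms @ 10/7 + 99.092ms (2/7)
7. 594.55ms @ 12/7 + 99.092ms (2/7)
8. 693.642ms @ 2 + 231.214ms (2/3)
9. 924.855ms @ 8/3 + 231.214ms (2/3)
10. 1156.069ms @ 10/3 + 231.214ms (2/3)

note 9 onset = 8/3b = 924.855ms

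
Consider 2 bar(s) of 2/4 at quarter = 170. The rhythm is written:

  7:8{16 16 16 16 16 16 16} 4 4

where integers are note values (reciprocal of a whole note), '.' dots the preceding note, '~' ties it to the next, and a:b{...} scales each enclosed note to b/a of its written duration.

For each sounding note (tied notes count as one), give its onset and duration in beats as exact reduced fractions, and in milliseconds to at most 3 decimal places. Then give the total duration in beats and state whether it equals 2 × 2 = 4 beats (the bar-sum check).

1) 0.0ms=0b +100.84ms=2/7b
2) 100.84ms=2/7b +100.84ms=2/7b
3) 201.681ms=4/7b +100.84ms=2/7b
4) 302.521ms=6/7b +100.84ms=2/7b
5) 403.361ms=8/7b +100.84ms=2/7b
6) 504.202ms=10/7b +100.84ms=2/7b
7) 605.042ms=12/7b +100.84ms=2/7b
8) 705.882ms=2b +352.941ms=1b
9) 1058.824ms=3b +352.941ms=1b
Σ=4b of 4 (170bpm 2/4) — PASS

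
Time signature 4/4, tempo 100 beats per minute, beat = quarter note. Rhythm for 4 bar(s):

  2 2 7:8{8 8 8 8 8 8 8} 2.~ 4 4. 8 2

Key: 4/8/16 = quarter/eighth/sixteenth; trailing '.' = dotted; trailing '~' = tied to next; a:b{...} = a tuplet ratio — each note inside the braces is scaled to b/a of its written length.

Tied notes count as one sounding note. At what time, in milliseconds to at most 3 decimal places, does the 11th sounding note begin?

note 11 onset = 12b = 7200.0ms

1. 0.0ms @ 0 + 1200.0ms (2)
2. 1200.0ms @ 2 + 1200.0ms (2)
3. 2400.0ms @ 4 + 342.857ms (4/7)
4. 2742.857ms @ 32/7 + 342.857ms (4/7)
5. 3085.714ms @ 36/7 + 342.857ms (4/7)
6. 3428.571ms @ 40/7 + 342.857ms (4/7)
7. 3771.429ms @ 44/7 + 342.857ms (4/7)
8. 4114.286ms @ 48/7 + 342.857ms (4/7)
9. 4457.143ms @ 52/7 + 342.857ms (4/7)
10. 4800.0ms @ 8 + 2400.0ms (4)
11. 7200.0ms @ 12 + 900.0ms (3/2)
12. 8100.0ms @ 27/2 + 300.0ms (1/2)
13. 8400.0ms @ 14 + 1200.0ms (2)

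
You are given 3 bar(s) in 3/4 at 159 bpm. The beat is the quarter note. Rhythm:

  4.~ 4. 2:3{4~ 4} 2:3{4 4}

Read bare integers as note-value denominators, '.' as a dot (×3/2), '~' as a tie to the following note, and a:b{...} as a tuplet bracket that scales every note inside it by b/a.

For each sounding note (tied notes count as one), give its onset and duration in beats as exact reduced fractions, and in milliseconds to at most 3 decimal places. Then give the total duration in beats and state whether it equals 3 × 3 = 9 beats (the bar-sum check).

1) 0.0ms=0b +1132.075ms=3b
2) 1132.075ms=3b +1132.075ms=3b
3) 2264.151ms=6b +566.038ms=3/2b
4) 2830.189ms=15/2b +566.038ms=3/2b
Σ=9b of 9 (159bpm 3/4) — PASS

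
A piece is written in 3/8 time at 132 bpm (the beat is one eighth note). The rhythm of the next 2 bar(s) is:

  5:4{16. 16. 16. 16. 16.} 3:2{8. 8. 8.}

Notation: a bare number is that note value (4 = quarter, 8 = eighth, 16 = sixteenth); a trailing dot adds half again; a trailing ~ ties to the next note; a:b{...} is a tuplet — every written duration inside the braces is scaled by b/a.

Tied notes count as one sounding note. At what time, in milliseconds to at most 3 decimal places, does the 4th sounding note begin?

1. 0.0ms @ 0 + 272.727ms (3/5)
2. 272.727ms @ 3/5 + 272.727ms (3/5)
3. 545.455ms @ 6/5 + 272.727ms (3/5)
4. 818.182ms @ 9/5 + 272.727ms (3/5)
5. 1090.909ms @ 12/5 + 272.727ms (3/5)
6. 1363.636ms @ 3 + 454.545ms (1)
7. 1818.182ms @ 4 + 454.545ms (1)
8. 2272.727ms @ 5 + 454.545ms (1)

note 4 onset = 9/5b = 818.182ms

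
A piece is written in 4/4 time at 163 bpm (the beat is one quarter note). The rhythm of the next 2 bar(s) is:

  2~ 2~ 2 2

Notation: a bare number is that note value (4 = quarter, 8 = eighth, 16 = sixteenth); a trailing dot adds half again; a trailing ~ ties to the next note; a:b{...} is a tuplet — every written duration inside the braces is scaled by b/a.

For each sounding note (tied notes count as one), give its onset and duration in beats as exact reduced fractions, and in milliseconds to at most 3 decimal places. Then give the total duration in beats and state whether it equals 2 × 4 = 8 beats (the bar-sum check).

1) 0.0ms=0b +2208.589ms=6b
2) 2208.589ms=6b +736.196ms=2b
Σ=8b of 8 (163bpm 4/4) — PASS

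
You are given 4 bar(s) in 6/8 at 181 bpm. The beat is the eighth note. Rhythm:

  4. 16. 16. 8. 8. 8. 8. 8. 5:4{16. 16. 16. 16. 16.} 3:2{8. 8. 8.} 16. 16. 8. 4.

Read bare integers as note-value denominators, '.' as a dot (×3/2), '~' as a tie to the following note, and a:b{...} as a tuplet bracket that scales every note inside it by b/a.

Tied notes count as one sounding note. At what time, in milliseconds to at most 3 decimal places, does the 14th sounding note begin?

note 14 onset = 15b = 4972.376ms

1. 0.0ms @ 0 + 994.475ms (3)
2. 994.475ms @ 3 + 248.619ms (3/4)
3. 1243.094ms @ 15/4 + 248.619ms (3/4)
4. 1491.713ms @ 9/2 + 497.238ms (3/2)
5. 1988.95ms @ 6 + 497.238ms (3/2)
6. 2486.188ms @ 15/2 + 497.238ms (3/2)
7. 2983.425ms @ 9 + 497.238ms (3/2)
8. 3480.663ms @ 21/2 + 497.238ms (3/2)
9. 3977.901ms @ 12 + 198.895ms (3/5)
10. 4176.796ms @ 63/5 + 198.895ms (3/5)
11. 4375.691ms @ 66/5 + 198.895ms (3/5)
12. 4574.586ms @ 69/5 + 198.895ms (3/5)
13. 4773.481ms @ 72/5 + 198.895ms (3/5)
14. 4972.376ms @ 15 + 331.492ms (1)
15. 5303.867ms @ 16 + 331.492ms (1)
16. 5635.359ms @ 17 + 331.492ms (1)
17. 5966.851ms @ 18 + 248.619ms (3/4)
18. 6215.47ms @ 75/4 + 248.619ms (3/4)
19. 6464.088ms @ 39/2 + 497.238ms (3/2)
20. 6961.326ms @ 21 + 994.475ms (3)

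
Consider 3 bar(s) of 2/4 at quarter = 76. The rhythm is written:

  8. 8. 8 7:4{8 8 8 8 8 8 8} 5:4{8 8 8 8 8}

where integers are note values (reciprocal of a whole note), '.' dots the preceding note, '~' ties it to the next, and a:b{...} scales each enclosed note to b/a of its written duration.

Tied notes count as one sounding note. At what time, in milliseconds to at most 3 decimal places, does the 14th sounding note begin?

1. 0.0ms @ 0 + 592.105ms (3/4)
2. 592.105ms @ 3/4 + 592.105ms (3/4)
3. 1184.211ms @ 3/2 + 394.737ms (1/2)
4. 1578.947ms @ 2 + 225.564ms (2/7)
5. 1804.511ms @ 16/7 + 225.564ms (2/7)
6. 2030.075ms @ 18/7 + 225.564ms (2/7)
7. 2255.639ms @ 20/7 + 225.564ms (2/7)
8. 2481.203ms @ 22/7 + 225.564ms (2/7)
9. 2706.767ms @ 24/7 + 225.564ms (2/7)
10. 2932.331ms @ 26/7 + 225.564ms (2/7)
11. 3157.895ms @ 4 + 315.789ms (2/5)
12. 3473.684ms @ 22/5 + 315.789ms (2/5)
13. 3789.474ms @ 24/5 + 315.789ms (2/5)
14. 4105.263ms @ 26/5 + 315.789ms (2/5)
15. 4421.053ms @ 28/5 + 315.789ms (2/5)

note 14 onset = 26/5b = 4105.263ms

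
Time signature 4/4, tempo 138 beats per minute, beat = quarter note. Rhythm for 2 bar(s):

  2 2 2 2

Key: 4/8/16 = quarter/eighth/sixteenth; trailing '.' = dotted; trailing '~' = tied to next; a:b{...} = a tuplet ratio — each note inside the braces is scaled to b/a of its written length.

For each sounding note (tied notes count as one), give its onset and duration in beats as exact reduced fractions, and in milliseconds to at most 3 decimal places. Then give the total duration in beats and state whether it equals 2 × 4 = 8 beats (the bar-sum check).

1) 0.0ms=0b +869.565ms=2b
2) 869.565ms=2b +869.565ms=2b
3) 1739.13ms=4b +869.565ms=2b
4) 2608.696ms=6b +869.565ms=2b
Σ=8b of 8 (138bpm 4/4) — PASS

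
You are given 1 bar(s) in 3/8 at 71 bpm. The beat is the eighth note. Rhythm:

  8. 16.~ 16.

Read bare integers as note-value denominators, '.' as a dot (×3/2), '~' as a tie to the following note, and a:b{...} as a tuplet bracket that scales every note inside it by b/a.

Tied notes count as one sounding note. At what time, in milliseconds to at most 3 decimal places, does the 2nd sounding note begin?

note 2 onset = 3/2b = 1267.606ms

1. 0.0ms @ 0 + 1267.606ms (3/2)
2. 1267.606ms @ 3/2 + 1267.606ms (3/2)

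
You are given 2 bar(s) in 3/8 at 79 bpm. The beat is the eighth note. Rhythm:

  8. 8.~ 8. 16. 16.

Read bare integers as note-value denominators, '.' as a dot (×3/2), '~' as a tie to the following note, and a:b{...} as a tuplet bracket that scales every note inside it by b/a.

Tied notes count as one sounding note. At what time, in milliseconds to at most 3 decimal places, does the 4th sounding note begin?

1. 0.0ms @ 0 + 1139.241ms (3/2)
2. 1139.241ms @ 3/2 + 2278.481ms (3)
3. 3417.722ms @ 9/2 + 569.62ms (3/4)
4. 3987.342ms @ 21/4 + 569.62ms (3/4)

note 4 onset = 21/4b = 3987.342ms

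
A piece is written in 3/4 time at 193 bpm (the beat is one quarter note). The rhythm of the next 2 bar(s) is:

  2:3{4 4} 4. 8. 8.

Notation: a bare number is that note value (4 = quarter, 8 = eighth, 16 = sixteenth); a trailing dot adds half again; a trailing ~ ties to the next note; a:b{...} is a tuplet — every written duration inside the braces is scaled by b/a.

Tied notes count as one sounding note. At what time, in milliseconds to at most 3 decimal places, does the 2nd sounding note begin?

1. 0.0ms @ 0 + 466.321ms (3/2)
2. 466.321ms @ 3/2 + 466.321ms (3/2)
3. 932.642ms @ 3 + 466.321ms (3/2)
4. 1398.964ms @ 9/2 + 233.161ms (3/4)
5. 1632.124ms @ 21/4 + 233.161ms (3/4)

note 2 onset = 3/2b = 466.321ms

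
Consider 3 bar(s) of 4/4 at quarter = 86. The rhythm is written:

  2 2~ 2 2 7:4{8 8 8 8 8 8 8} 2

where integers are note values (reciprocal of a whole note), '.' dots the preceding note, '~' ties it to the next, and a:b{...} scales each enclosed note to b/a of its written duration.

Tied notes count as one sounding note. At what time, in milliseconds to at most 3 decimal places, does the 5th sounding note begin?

note 5 onset = 58/7b = 5780.731ms

1. 0.0ms @ 0 + 1395.349ms (2)
2. 1395.349ms @ 2 + 2790.698ms (4)
3. 4186.047ms @ 6 + 1395.349ms (2)
4. 5581.395ms @ 8 + 199.336ms (2/7)
5. 5780.731ms @ 58/7 + 199.336ms (2/7)
6. 5980.066ms @ 60/7 + 199.336ms (2/7)
7. 6179.402ms @ 62/7 + 199.336ms (2/7)
8. 6378.738ms @ 64/7 + 199.336ms (2/7)
9. 6578.073ms @ 66/7 + 199.336ms (2/7)
10. 6777.409ms @ 68/7 + 199.336ms (2/7)
11. 6976.744ms @ 10 + 1395.349ms (2)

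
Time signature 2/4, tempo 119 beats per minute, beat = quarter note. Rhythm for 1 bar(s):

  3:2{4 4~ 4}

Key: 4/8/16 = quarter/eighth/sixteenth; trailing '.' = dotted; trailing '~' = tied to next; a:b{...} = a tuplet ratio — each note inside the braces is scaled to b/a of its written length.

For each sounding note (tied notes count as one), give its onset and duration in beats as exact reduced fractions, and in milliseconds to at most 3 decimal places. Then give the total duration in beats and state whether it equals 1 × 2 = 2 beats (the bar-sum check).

1) 0.0ms=0b +336.134ms=2/3b
2) 336.134ms=2/3b +672.269ms=4/3b
Σ=2b of 2 (119bpm 2/4) — PASS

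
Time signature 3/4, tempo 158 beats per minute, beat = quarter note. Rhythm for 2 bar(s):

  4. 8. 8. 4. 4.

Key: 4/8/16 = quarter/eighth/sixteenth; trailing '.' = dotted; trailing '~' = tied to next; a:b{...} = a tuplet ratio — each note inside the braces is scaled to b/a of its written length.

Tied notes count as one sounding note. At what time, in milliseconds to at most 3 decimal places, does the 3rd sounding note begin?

note 3 onset = 9/4b = 854.43ms

1. 0.0ms @ 0 + 569.62ms (3/2)
2. 569.62ms @ 3/2 + 284.81ms (3/4)
3. 854.43ms @ 9/4 + 284.81ms (3/4)
4. 1139.241ms @ 3 + 569.62ms (3/2)
5. 1708.861ms @ 9/2 + 569.62ms (3/2)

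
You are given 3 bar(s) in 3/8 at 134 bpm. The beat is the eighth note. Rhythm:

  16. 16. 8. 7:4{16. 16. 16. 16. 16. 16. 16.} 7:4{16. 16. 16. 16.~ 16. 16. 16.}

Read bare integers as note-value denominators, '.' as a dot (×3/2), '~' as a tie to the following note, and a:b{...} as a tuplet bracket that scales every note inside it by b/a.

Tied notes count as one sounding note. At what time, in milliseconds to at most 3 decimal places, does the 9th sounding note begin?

note 9 onset = 36/7b = 2302.772ms

1. 0.0ms @ 0 + 335.821ms (3/4)
2. 335.821ms @ 3/4 + 335.821ms (3/4)
3. 671.642ms @ 3/2 + 671.642ms (3/2)
4. 1343.284ms @ 3 + 191.898ms (3/7)
5. 1535.181ms @ 24/7 + 191.898ms (3/7)
6. 1727.079ms @ 27/7 + 191.898ms (3/7)
7. 1918.977ms @ 30/7 + 191.898ms (3/7)
8. 2110.874ms @ 33/7 + 191.898ms (3/7)
9. 2302.772ms @ 36/7 + 191.898ms (3/7)
10. 2494.67ms @ 39/7 + 191.898ms (3/7)
11. 2686.567ms @ 6 + 191.898ms (3/7)
12. 2878.465ms @ 45/7 + 191.898ms (3/7)
13. 3070.362ms @ 48/7 + 191.898ms (3/7)
14. 3262.26ms @ 51/7 + 383.795ms (6/7)
15. 3646.055ms @ 57/7 + 191.898ms (3/7)
16. 3837.953ms @ 60/7 + 191.898ms (3/7)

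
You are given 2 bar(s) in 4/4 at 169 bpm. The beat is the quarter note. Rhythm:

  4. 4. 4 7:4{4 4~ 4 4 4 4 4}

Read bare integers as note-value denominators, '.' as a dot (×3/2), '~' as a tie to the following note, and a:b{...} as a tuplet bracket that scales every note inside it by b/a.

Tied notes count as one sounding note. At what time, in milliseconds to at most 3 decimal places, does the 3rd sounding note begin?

note 3 onset = 3b = 1065.089ms

1. 0.0ms @ 0 + 532.544ms (3/2)
2. 532.544ms @ 3/2 + 532.544ms (3/2)
3. 1065.089ms @ 3 + 355.03ms (1)
4. 1420.118ms @ 4 + 202.874ms (4/7)
5. 1622.992ms @ 32/7 + 405.748ms (8/7)
6. 2028.74ms @ 40/7 + 202.874ms (4/7)
7. 2231.615ms @ 44/7 + 202.874ms (4/7)
8. 2434.489ms @ 48/7 + 202.874ms (4/7)
9. 2637.363ms @ 52/7 + 202.874ms (4/7)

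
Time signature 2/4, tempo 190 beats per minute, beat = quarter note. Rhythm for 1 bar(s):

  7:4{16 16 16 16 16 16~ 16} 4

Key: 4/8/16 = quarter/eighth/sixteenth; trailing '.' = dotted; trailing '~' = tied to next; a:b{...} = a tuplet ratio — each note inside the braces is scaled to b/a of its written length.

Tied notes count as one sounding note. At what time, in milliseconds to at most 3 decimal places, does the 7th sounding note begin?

1. 0.0ms @ 0 + 45.113ms (1/7)
2. 45.113ms @ 1/7 + 45.113ms (1/7)
3. 90.226ms @ 2/7 + 45.113ms (1/7)
4. 135.338ms @ 3/7 + 45.113ms (1/7)
5. 180.451ms @ 4/7 + 45.113ms (1/7)
6. 225.564ms @ 5/7 + 90.226ms (2/7)
7. 315.789ms @ 1 + 315.789ms (1)

note 7 onset = 1b = 315.789ms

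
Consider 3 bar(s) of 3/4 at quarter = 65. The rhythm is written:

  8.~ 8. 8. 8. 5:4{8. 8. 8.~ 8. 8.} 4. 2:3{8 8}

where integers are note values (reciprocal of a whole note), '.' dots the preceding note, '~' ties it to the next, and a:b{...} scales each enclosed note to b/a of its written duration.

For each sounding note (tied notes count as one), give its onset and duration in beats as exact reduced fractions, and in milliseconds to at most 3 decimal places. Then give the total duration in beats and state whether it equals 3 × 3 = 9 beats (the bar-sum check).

1) 0.0ms=0b +1384.615ms=3/2b
2) 1384.615ms=3/2b +692.308ms=3/4b
3) 2076.923ms=9/4b +692.308ms=3/4b
4) 2769.231ms=3b +553.846ms=3/5b
5) 3323.077ms=18/5b +553.846ms=3/5b
6) 3876.923ms=21/5b +1107.692ms=6/5b
7) 4984.615ms=27/5b +553.846ms=3/5b
8) 5538.462ms=6b +1384.615ms=3/2b
9) 6923.077ms=15/2b +692.308ms=3/4b
10) 7615.385ms=33/4b +692.308ms=3/4b
Σ=9b of 9 (65bpm 3/4) — PASS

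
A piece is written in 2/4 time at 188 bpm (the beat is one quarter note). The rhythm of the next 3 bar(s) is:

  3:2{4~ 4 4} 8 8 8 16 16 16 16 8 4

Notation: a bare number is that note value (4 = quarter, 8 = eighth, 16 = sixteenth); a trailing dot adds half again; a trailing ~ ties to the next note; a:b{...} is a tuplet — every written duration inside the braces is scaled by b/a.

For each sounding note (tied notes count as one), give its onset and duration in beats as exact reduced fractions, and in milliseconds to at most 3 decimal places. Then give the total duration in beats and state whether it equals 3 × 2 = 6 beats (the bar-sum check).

1) 0.0ms=0b +425.532ms=4/3b
2) 425.532ms=4/3b +212.766ms=2/3b
3) 638.298ms=2b +159.574ms=1/2b
4) 797.872ms=5/2b +159.574ms=1/2b
5) 957.447ms=3b +159.574ms=1/2b
6) 1117.021ms=7/2b +79.787ms=1/4b
7) 1196.809ms=15/4b +79.787ms=1/4b
8) 1276.596ms=4b +79.787ms=1/4b
9) 1356.383ms=17/4b +79.787ms=1/4b
10) 1436.17ms=9/2b +159.574ms=1/2b
11) 1595.745ms=5b +319.149ms=1b
Σ=6b of 6 (188bpm 2/4) — PASS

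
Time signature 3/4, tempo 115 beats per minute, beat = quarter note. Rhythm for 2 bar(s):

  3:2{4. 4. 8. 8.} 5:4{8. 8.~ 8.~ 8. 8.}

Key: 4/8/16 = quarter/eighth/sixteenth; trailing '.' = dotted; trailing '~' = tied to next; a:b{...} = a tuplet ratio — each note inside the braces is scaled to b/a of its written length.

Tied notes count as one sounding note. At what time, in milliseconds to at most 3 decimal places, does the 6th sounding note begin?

note 6 onset = 18/5b = 1878.261ms

1. 0.0ms @ 0 + 521.739ms (1)
2. 521.739ms @ 1 + 521.739ms (1)
3. 1043.478ms @ 2 + 260.87ms (1/2)
4. 1304.348ms @ 5/2 + 260.87ms (1/2)
5. 1565.217ms @ 3 + 313.043ms (3/5)
6. 1878.261ms @ 18/5 + 939.13ms (9/5)
7. 2817.391ms @ 27/5 + 313.043ms (3/5)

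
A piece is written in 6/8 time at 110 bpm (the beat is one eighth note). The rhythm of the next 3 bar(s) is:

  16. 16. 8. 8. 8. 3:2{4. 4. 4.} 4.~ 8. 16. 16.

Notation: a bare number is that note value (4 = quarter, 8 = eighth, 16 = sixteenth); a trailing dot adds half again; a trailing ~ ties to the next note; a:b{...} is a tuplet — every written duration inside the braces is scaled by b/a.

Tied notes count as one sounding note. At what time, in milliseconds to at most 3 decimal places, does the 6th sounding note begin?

1. 0.0ms @ 0 + 409.091ms (3/4)
2. 409.091ms @ 3/4 + 409.091ms (3/4)
3. 818.182ms @ 3/2 + 818.182ms (3/2)
4. 1636.364ms @ 3 + 818.182ms (3/2)
5. 2454.545ms @ 9/2 + 818.182ms (3/2)
6. 3272.727ms @ 6 + 1090.909ms (2)
7. 4363.636ms @ 8 + 1090.909ms (2)
8. 5454.545ms @ 10 + 1090.909ms (2)
9. 6545.455ms @ 12 + 2454.545ms (9/2)
10. 9000.0ms @ 33/2 + 409.091ms (3/4)
11. 9409.091ms @ 69/4 + 409.091ms (3/4)

note 6 onset = 6b = 3272.727ms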